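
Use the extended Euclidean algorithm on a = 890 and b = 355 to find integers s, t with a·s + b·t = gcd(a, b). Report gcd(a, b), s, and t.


Euclidean algorithm on (890, 355) — divide until remainder is 0:
  890 = 2 · 355 + 180
  355 = 1 · 180 + 175
  180 = 1 · 175 + 5
  175 = 35 · 5 + 0
gcd(890, 355) = 5.
Track Bezout coefficients alongside the remainders: start with r₀ = 890 = a·1 + b·0 (s = 1, t = 0) and r₁ = 355 = a·0 + b·1 (s = 0, t = 1); each new remainder r_{k+1} = r_{k-1} − q_k·r_k inherits s_{k+1} = s_{k-1} − q_k·s_k, t_{k+1} = t_{k-1} − q_k·t_k, so r_k = a·s_k + b·t_k at every step:
  q = 2: r = 180, s = 1 − 2·0 = 1, t = 0 − 2·1 = -2  (check: 890·1 + 355·(-2) = 180)
  q = 1: r = 175, s = 0 − 1·1 = -1, t = 1 − 1·(-2) = 3  (check: 890·(-1) + 355·3 = 175)
  q = 1: r = 5, s = 1 − 1·(-1) = 2, t = -2 − 1·3 = -5  (check: 890·2 + 355·(-5) = 5)
The row with r = 5 (the gcd) gives the Bezout coefficients s = 2, t = -5.
Result: 890 · (2) + 355 · (-5) = 5.

gcd(890, 355) = 5; s = 2, t = -5 (check: 890·2 + 355·(-5) = 5).


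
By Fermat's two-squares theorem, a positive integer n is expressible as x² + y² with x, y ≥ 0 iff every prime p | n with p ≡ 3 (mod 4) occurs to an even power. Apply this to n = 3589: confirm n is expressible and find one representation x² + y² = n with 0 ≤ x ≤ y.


Step 1: Factor n = 3589 = 37 · 97.
Step 2: Check the mod-4 condition on each prime factor: 37 ≡ 1 (mod 4), exponent 1; 97 ≡ 1 (mod 4), exponent 1.
All primes ≡ 3 (mod 4) appear to even exponent (or don't appear), so by the two-squares theorem n IS expressible as a sum of two squares.
Step 3: Build a representation. Here n = 37 · 97 is a product of primes ≡ 1 (mod 4). Each prime p ≡ 1 (mod 4) is itself a sum of two squares; find a² by testing p − a² for a perfect square:
  37: 37 − 1² = 36 = 6² ⇒ 37 = 1² + 6².
  97: 97 − 1² = 96, 97 − 2² = 93, 97 − 3² = 88, 97 − 4² = 81 = 9² ⇒ 97 = 4² + 9².
  Combine using the Brahmagupta–Fibonacci identity (a² + b²)(c² + d²) = (ac − bd)² + (ad + bc)² = (ac + bd)² + (ad − bc)²:
  37 · 97 = 3589: from (1² + 6²)(4² + 9²), take (1·4 − 6·9, 1·9 + 6·4) = (4 − 54, 9 + 24) = (-50, 33); dropping signs (only squares matter) gives (50, 33); check 50² + 33² = 2500 + 1089 = 3589 ✓.
Step 4: Order so x ≤ y and verify: 33² + 50² = 1089 + 2500 = 3589 = n. ✓

n = 3589 = 33² + 50² (one valid representation with x ≤ y).


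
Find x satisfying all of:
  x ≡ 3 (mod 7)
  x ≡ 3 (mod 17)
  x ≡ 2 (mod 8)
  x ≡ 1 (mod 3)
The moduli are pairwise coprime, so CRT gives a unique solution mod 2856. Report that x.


Product of moduli M = 7 · 17 · 8 · 3 = 2856.
Merge one congruence at a time:
  Start: x ≡ 3 (mod 7).
  Combine with x ≡ 3 (mod 17); new modulus lcm = 119.
    Write x = 3 + 7·t and substitute into x ≡ 3 (mod 17): 7·t ≡ 3 − 3 = 0 (mod 17).
    The inverse of 7 mod 17 is 5 (since 7·5 = 35 = 2·17 + 1), so t ≡ 5·0 = 0 ≡ 0 (mod 17).
    Then x = 3 + 7·0 = 3, valid modulo lcm(7, 17) = 119: x ≡ 3 (mod 119).
  Combine with x ≡ 2 (mod 8); new modulus lcm = 952.
    Write x = 3 + 119·t and substitute into x ≡ 2 (mod 8): 119·t ≡ 2 − 3 = -1 (mod 8).
    Reduce coefficients mod 8: 7·t ≡ 7 (mod 8).
    The inverse of 7 mod 8 is 7 (since 7·7 = 49 = 6·8 + 1), so t ≡ 7·7 = 49 ≡ 1 (mod 8).
    Then x = 3 + 119·1 = 122, valid modulo lcm(119, 8) = 952: x ≡ 122 (mod 952).
  Combine with x ≡ 1 (mod 3); new modulus lcm = 2856.
    Write x = 122 + 952·t and substitute into x ≡ 1 (mod 3): 952·t ≡ 1 − 122 = -121 (mod 3).
    Reduce coefficients mod 3: 1·t ≡ 2 (mod 3).
    So t ≡ 2 (mod 3).
    Then x = 122 + 952·2 = 2026, valid modulo lcm(952, 3) = 2856: x ≡ 2026 (mod 2856).
Verify against each original: 2026 mod 7 = 3, 2026 mod 17 = 3, 2026 mod 8 = 2, 2026 mod 3 = 1.

x ≡ 2026 (mod 2856).


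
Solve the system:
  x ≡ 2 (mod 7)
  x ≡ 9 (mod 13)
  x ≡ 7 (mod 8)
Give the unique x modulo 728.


Moduli 7, 13, 8 are pairwise coprime; by CRT there is a unique solution modulo M = 7 · 13 · 8 = 728.
Solve pairwise, accumulating the modulus:
  Start with x ≡ 2 (mod 7).
  Combine with x ≡ 9 (mod 13): since gcd(7, 13) = 1, we get a unique residue mod 91.
    Write x = 2 + 7·t and substitute into x ≡ 9 (mod 13): 7·t ≡ 9 − 2 = 7 (mod 13).
    The inverse of 7 mod 13 is 2 (since 7·2 = 14 = 1·13 + 1), so t ≡ 2·7 = 14 ≡ 1 (mod 13).
    Then x = 2 + 7·1 = 9, valid modulo lcm(7, 13) = 91: x ≡ 9 (mod 91).
  Combine with x ≡ 7 (mod 8): since gcd(91, 8) = 1, we get a unique residue mod 728.
    Write x = 9 + 91·t and substitute into x ≡ 7 (mod 8): 91·t ≡ 7 − 9 = -2 (mod 8).
    Reduce coefficients mod 8: 3·t ≡ 6 (mod 8).
    The inverse of 3 mod 8 is 3 (since 3·3 = 9 = 1·8 + 1), so t ≡ 3·6 = 18 ≡ 2 (mod 8).
    Then x = 9 + 91·2 = 191, valid modulo lcm(91, 8) = 728: x ≡ 191 (mod 728).
Verify: 191 mod 7 = 2 ✓, 191 mod 13 = 9 ✓, 191 mod 8 = 7 ✓.

x ≡ 191 (mod 728).


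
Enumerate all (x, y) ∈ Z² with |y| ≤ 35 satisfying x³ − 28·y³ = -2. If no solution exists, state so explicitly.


The equation is x³ - 28y³ = -2. For fixed y, x³ = 28·y³ − 2, so a solution requires the RHS to be a perfect cube.
Strategy: iterate y from -35 to 35, compute RHS = 28·y³ − 2, and check whether it is a (positive or negative) perfect cube.
Check small values of y:
  y = 0: RHS = -2 is not a perfect cube.
  y = 1: RHS = 26 is not a perfect cube.
  y = -1: RHS = -30 is not a perfect cube.
  y = 2: RHS = 222 is not a perfect cube.
  y = -2: RHS = -226 is not a perfect cube.
  y = 3: RHS = 754 is not a perfect cube.
  y = -3: RHS = -758 is not a perfect cube.
Continuing the search up to |y| = 35 finds no solutions either.
No (x, y) in the scanned range satisfies the equation.

No integer solutions with |y| ≤ 35.


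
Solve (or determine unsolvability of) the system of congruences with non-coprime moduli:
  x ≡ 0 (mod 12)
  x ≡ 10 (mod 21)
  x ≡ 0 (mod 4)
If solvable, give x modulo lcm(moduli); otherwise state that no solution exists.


Moduli 12, 21, 4 are not pairwise coprime, so CRT works modulo lcm(m_i) when all pairwise compatibility conditions hold.
Pairwise compatibility: gcd(m_i, m_j) must divide a_i - a_j for every pair.
Merge one congruence at a time:
  Start: x ≡ 0 (mod 12).
  Combine with x ≡ 10 (mod 21): gcd(12, 21) = 3, and 10 - 0 = 10 is NOT divisible by 3.
    ⇒ system is inconsistent (no integer solution).

No solution (the system is inconsistent).


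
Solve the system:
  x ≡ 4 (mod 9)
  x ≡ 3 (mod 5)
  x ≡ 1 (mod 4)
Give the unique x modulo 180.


Moduli 9, 5, 4 are pairwise coprime; by CRT there is a unique solution modulo M = 9 · 5 · 4 = 180.
Solve pairwise, accumulating the modulus:
  Start with x ≡ 4 (mod 9).
  Combine with x ≡ 3 (mod 5): since gcd(9, 5) = 1, we get a unique residue mod 45.
    Write x = 4 + 9·t and substitute into x ≡ 3 (mod 5): 9·t ≡ 3 − 4 = -1 (mod 5).
    Reduce coefficients mod 5: 4·t ≡ 4 (mod 5).
    The inverse of 4 mod 5 is 4 (since 4·4 = 16 = 3·5 + 1), so t ≡ 4·4 = 16 ≡ 1 (mod 5).
    Then x = 4 + 9·1 = 13, valid modulo lcm(9, 5) = 45: x ≡ 13 (mod 45).
  Combine with x ≡ 1 (mod 4): since gcd(45, 4) = 1, we get a unique residue mod 180.
    Write x = 13 + 45·t and substitute into x ≡ 1 (mod 4): 45·t ≡ 1 − 13 = -12 (mod 4).
    Reduce coefficients mod 4: 1·t ≡ 0 (mod 4).
    So t ≡ 0 (mod 4).
    Then x = 13 + 45·0 = 13, valid modulo lcm(45, 4) = 180: x ≡ 13 (mod 180).
Verify: 13 mod 9 = 4 ✓, 13 mod 5 = 3 ✓, 13 mod 4 = 1 ✓.

x ≡ 13 (mod 180).


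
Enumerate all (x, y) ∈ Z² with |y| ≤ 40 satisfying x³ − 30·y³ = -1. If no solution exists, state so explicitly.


The equation is x³ - 30y³ = -1. For fixed y, x³ = 30·y³ − 1, so a solution requires the RHS to be a perfect cube.
Strategy: iterate y from -40 to 40, compute RHS = 30·y³ − 1, and check whether it is a (positive or negative) perfect cube.
Check small values of y:
  y = 0: RHS = -1 = (-1)³ ⇒ x = -1 works.
  y = 1: RHS = 29 is not a perfect cube.
  y = -1: RHS = -31 is not a perfect cube.
  y = 2: RHS = 239 is not a perfect cube.
  y = -2: RHS = -241 is not a perfect cube.
  y = 3: RHS = 809 is not a perfect cube.
  y = -3: RHS = -811 is not a perfect cube.
Continuing the search up to |y| = 40 finds no further solutions beyond those listed.
Collected solutions: (-1, 0).

Solutions (with |y| ≤ 40): (-1, 0).


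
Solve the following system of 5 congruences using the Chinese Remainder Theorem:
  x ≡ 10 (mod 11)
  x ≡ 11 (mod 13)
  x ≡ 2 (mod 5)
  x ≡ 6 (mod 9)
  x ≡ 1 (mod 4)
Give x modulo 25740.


Product of moduli M = 11 · 13 · 5 · 9 · 4 = 25740.
Merge one congruence at a time:
  Start: x ≡ 10 (mod 11).
  Combine with x ≡ 11 (mod 13); new modulus lcm = 143.
    Write x = 10 + 11·t and substitute into x ≡ 11 (mod 13): 11·t ≡ 11 − 10 = 1 (mod 13).
    The inverse of 11 mod 13 is 6 (since 11·6 = 66 = 5·13 + 1), so t ≡ 6·1 = 6 ≡ 6 (mod 13).
    Then x = 10 + 11·6 = 76, valid modulo lcm(11, 13) = 143: x ≡ 76 (mod 143).
  Combine with x ≡ 2 (mod 5); new modulus lcm = 715.
    Write x = 76 + 143·t and substitute into x ≡ 2 (mod 5): 143·t ≡ 2 − 76 = -74 (mod 5).
    Reduce coefficients mod 5: 3·t ≡ 1 (mod 5).
    The inverse of 3 mod 5 is 2 (since 3·2 = 6 = 1·5 + 1), so t ≡ 2·1 = 2 ≡ 2 (mod 5).
    Then x = 76 + 143·2 = 362, valid modulo lcm(143, 5) = 715: x ≡ 362 (mod 715).
  Combine with x ≡ 6 (mod 9); new modulus lcm = 6435.
    Write x = 362 + 715·t and substitute into x ≡ 6 (mod 9): 715·t ≡ 6 − 362 = -356 (mod 9).
    Reduce coefficients mod 9: 4·t ≡ 4 (mod 9).
    The inverse of 4 mod 9 is 7 (since 4·7 = 28 = 3·9 + 1), so t ≡ 7·4 = 28 ≡ 1 (mod 9).
    Then x = 362 + 715·1 = 1077, valid modulo lcm(715, 9) = 6435: x ≡ 1077 (mod 6435).
  Combine with x ≡ 1 (mod 4); new modulus lcm = 25740.
    Write x = 1077 + 6435·t and substitute into x ≡ 1 (mod 4): 6435·t ≡ 1 − 1077 = -1076 (mod 4).
    Reduce coefficients mod 4: 3·t ≡ 0 (mod 4).
    The inverse of 3 mod 4 is 3 (since 3·3 = 9 = 2·4 + 1), so t ≡ 3·0 = 0 ≡ 0 (mod 4).
    Then x = 1077 + 6435·0 = 1077, valid modulo lcm(6435, 4) = 25740: x ≡ 1077 (mod 25740).
Verify against each original: 1077 mod 11 = 10, 1077 mod 13 = 11, 1077 mod 5 = 2, 1077 mod 9 = 6, 1077 mod 4 = 1.

x ≡ 1077 (mod 25740).


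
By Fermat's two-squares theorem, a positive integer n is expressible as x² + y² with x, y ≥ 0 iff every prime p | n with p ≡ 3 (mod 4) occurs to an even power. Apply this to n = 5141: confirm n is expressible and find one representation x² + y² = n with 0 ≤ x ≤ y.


Step 1: Factor n = 5141 = 53 · 97.
Step 2: Check the mod-4 condition on each prime factor: 53 ≡ 1 (mod 4), exponent 1; 97 ≡ 1 (mod 4), exponent 1.
All primes ≡ 3 (mod 4) appear to even exponent (or don't appear), so by the two-squares theorem n IS expressible as a sum of two squares.
Step 3: Build a representation. Here n = 53 · 97 is a product of primes ≡ 1 (mod 4). Each prime p ≡ 1 (mod 4) is itself a sum of two squares; find a² by testing p − a² for a perfect square:
  53: 53 − 1² = 52, 53 − 2² = 49 = 7² ⇒ 53 = 2² + 7².
  97: 97 − 1² = 96, 97 − 2² = 93, 97 − 3² = 88, 97 − 4² = 81 = 9² ⇒ 97 = 4² + 9².
  Combine using the Brahmagupta–Fibonacci identity (a² + b²)(c² + d²) = (ac − bd)² + (ad + bc)² = (ac + bd)² + (ad − bc)²:
  53 · 97 = 5141: from (2² + 7²)(4² + 9²), take (2·4 − 7·9, 2·9 + 7·4) = (8 − 63, 18 + 28) = (-55, 46); dropping signs (only squares matter) gives (55, 46); check 55² + 46² = 3025 + 2116 = 5141 ✓.
Step 4: Order so x ≤ y and verify: 46² + 55² = 2116 + 3025 = 5141 = n. ✓

n = 5141 = 46² + 55² (one valid representation with x ≤ y).


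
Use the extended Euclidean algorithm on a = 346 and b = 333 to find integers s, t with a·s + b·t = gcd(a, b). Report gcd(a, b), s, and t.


Euclidean algorithm on (346, 333) — divide until remainder is 0:
  346 = 1 · 333 + 13
  333 = 25 · 13 + 8
  13 = 1 · 8 + 5
  8 = 1 · 5 + 3
  5 = 1 · 3 + 2
  3 = 1 · 2 + 1
  2 = 2 · 1 + 0
gcd(346, 333) = 1.
Track Bezout coefficients alongside the remainders: start with r₀ = 346 = a·1 + b·0 (s = 1, t = 0) and r₁ = 333 = a·0 + b·1 (s = 0, t = 1); each new remainder r_{k+1} = r_{k-1} − q_k·r_k inherits s_{k+1} = s_{k-1} − q_k·s_k, t_{k+1} = t_{k-1} − q_k·t_k, so r_k = a·s_k + b·t_k at every step:
  q = 1: r = 13, s = 1 − 1·0 = 1, t = 0 − 1·1 = -1  (check: 346·1 + 333·(-1) = 13)
  q = 25: r = 8, s = 0 − 25·1 = -25, t = 1 − 25·(-1) = 26  (check: 346·(-25) + 333·26 = 8)
  q = 1: r = 5, s = 1 − 1·(-25) = 26, t = -1 − 1·26 = -27  (check: 346·26 + 333·(-27) = 5)
  q = 1: r = 3, s = -25 − 1·26 = -51, t = 26 − 1·(-27) = 53  (check: 346·(-51) + 333·53 = 3)
  q = 1: r = 2, s = 26 − 1·(-51) = 77, t = -27 − 1·53 = -80  (check: 346·77 + 333·(-80) = 2)
  q = 1: r = 1, s = -51 − 1·77 = -128, t = 53 − 1·(-80) = 133  (check: 346·(-128) + 333·133 = 1)
The row with r = 1 (the gcd) gives the Bezout coefficients s = -128, t = 133.
Result: 346 · (-128) + 333 · (133) = 1.

gcd(346, 333) = 1; s = -128, t = 133 (check: 346·(-128) + 333·133 = 1).


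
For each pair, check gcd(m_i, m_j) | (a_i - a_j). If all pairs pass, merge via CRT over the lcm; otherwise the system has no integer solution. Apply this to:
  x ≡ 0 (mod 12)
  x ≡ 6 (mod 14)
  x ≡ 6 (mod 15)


Moduli 12, 14, 15 are not pairwise coprime, so CRT works modulo lcm(m_i) when all pairwise compatibility conditions hold.
Pairwise compatibility: gcd(m_i, m_j) must divide a_i - a_j for every pair.
Merge one congruence at a time:
  Start: x ≡ 0 (mod 12).
  Combine with x ≡ 6 (mod 14): gcd(12, 14) = 2; 6 - 0 = 6, which IS divisible by 2, so compatible.
    Write x = 0 + 12·t and substitute into x ≡ 6 (mod 14): 12·t ≡ 6 − 0 = 6 (mod 14).
    Divide the congruence (and modulus) by g = 2: 6·t ≡ 3 (mod 7).
    The inverse of 6 mod 7 is 6 (since 6·6 = 36 = 5·7 + 1), so t ≡ 6·3 = 18 ≡ 4 (mod 7).
    Then x = 0 + 12·4 = 48, valid modulo lcm(12, 14) = 84: x ≡ 48 (mod 84).
  Combine with x ≡ 6 (mod 15): gcd(84, 15) = 3; 6 - 48 = -42, which IS divisible by 3, so compatible.
    Write x = 48 + 84·t and substitute into x ≡ 6 (mod 15): 84·t ≡ 6 − 48 = -42 (mod 15).
    Divide the congruence (and modulus) by g = 3: 28·t ≡ -14 (mod 5).
    Reduce coefficients mod 5: 3·t ≡ 1 (mod 5).
    The inverse of 3 mod 5 is 2 (since 3·2 = 6 = 1·5 + 1), so t ≡ 2·1 = 2 ≡ 2 (mod 5).
    Then x = 48 + 84·2 = 216, valid modulo lcm(84, 15) = 420: x ≡ 216 (mod 420).
Verify: 216 mod 12 = 0, 216 mod 14 = 6, 216 mod 15 = 6.

x ≡ 216 (mod 420).


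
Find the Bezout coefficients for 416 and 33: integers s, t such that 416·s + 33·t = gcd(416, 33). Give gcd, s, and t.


Euclidean algorithm on (416, 33) — divide until remainder is 0:
  416 = 12 · 33 + 20
  33 = 1 · 20 + 13
  20 = 1 · 13 + 7
  13 = 1 · 7 + 6
  7 = 1 · 6 + 1
  6 = 6 · 1 + 0
gcd(416, 33) = 1.
Track Bezout coefficients alongside the remainders: start with r₀ = 416 = a·1 + b·0 (s = 1, t = 0) and r₁ = 33 = a·0 + b·1 (s = 0, t = 1); each new remainder r_{k+1} = r_{k-1} − q_k·r_k inherits s_{k+1} = s_{k-1} − q_k·s_k, t_{k+1} = t_{k-1} − q_k·t_k, so r_k = a·s_k + b·t_k at every step:
  q = 12: r = 20, s = 1 − 12·0 = 1, t = 0 − 12·1 = -12  (check: 416·1 + 33·(-12) = 20)
  q = 1: r = 13, s = 0 − 1·1 = -1, t = 1 − 1·(-12) = 13  (check: 416·(-1) + 33·13 = 13)
  q = 1: r = 7, s = 1 − 1·(-1) = 2, t = -12 − 1·13 = -25  (check: 416·2 + 33·(-25) = 7)
  q = 1: r = 6, s = -1 − 1·2 = -3, t = 13 − 1·(-25) = 38  (check: 416·(-3) + 33·38 = 6)
  q = 1: r = 1, s = 2 − 1·(-3) = 5, t = -25 − 1·38 = -63  (check: 416·5 + 33·(-63) = 1)
The row with r = 1 (the gcd) gives the Bezout coefficients s = 5, t = -63.
Result: 416 · (5) + 33 · (-63) = 1.

gcd(416, 33) = 1; s = 5, t = -63 (check: 416·5 + 33·(-63) = 1).


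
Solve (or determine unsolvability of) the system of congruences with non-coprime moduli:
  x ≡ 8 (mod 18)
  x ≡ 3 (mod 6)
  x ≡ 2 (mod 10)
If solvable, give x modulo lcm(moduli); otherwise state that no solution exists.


Moduli 18, 6, 10 are not pairwise coprime, so CRT works modulo lcm(m_i) when all pairwise compatibility conditions hold.
Pairwise compatibility: gcd(m_i, m_j) must divide a_i - a_j for every pair.
Merge one congruence at a time:
  Start: x ≡ 8 (mod 18).
  Combine with x ≡ 3 (mod 6): gcd(18, 6) = 6, and 3 - 8 = -5 is NOT divisible by 6.
    ⇒ system is inconsistent (no integer solution).

No solution (the system is inconsistent).


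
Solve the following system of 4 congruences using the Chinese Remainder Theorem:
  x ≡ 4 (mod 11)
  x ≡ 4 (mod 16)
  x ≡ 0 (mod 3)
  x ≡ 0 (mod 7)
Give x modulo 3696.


Product of moduli M = 11 · 16 · 3 · 7 = 3696.
Merge one congruence at a time:
  Start: x ≡ 4 (mod 11).
  Combine with x ≡ 4 (mod 16); new modulus lcm = 176.
    Write x = 4 + 11·t and substitute into x ≡ 4 (mod 16): 11·t ≡ 4 − 4 = 0 (mod 16).
    The inverse of 11 mod 16 is 3 (since 11·3 = 33 = 2·16 + 1), so t ≡ 3·0 = 0 ≡ 0 (mod 16).
    Then x = 4 + 11·0 = 4, valid modulo lcm(11, 16) = 176: x ≡ 4 (mod 176).
  Combine with x ≡ 0 (mod 3); new modulus lcm = 528.
    Write x = 4 + 176·t and substitute into x ≡ 0 (mod 3): 176·t ≡ 0 − 4 = -4 (mod 3).
    Reduce coefficients mod 3: 2·t ≡ 2 (mod 3).
    The inverse of 2 mod 3 is 2 (since 2·2 = 4 = 1·3 + 1), so t ≡ 2·2 = 4 ≡ 1 (mod 3).
    Then x = 4 + 176·1 = 180, valid modulo lcm(176, 3) = 528: x ≡ 180 (mod 528).
  Combine with x ≡ 0 (mod 7); new modulus lcm = 3696.
    Write x = 180 + 528·t and substitute into x ≡ 0 (mod 7): 528·t ≡ 0 − 180 = -180 (mod 7).
    Reduce coefficients mod 7: 3·t ≡ 2 (mod 7).
    The inverse of 3 mod 7 is 5 (since 3·5 = 15 = 2·7 + 1), so t ≡ 5·2 = 10 ≡ 3 (mod 7).
    Then x = 180 + 528·3 = 1764, valid modulo lcm(528, 7) = 3696: x ≡ 1764 (mod 3696).
Verify against each original: 1764 mod 11 = 4, 1764 mod 16 = 4, 1764 mod 3 = 0, 1764 mod 7 = 0.

x ≡ 1764 (mod 3696).


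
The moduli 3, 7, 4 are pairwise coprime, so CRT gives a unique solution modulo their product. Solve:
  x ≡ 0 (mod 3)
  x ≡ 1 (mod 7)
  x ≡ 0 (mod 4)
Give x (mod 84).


Moduli 3, 7, 4 are pairwise coprime; by CRT there is a unique solution modulo M = 3 · 7 · 4 = 84.
Solve pairwise, accumulating the modulus:
  Start with x ≡ 0 (mod 3).
  Combine with x ≡ 1 (mod 7): since gcd(3, 7) = 1, we get a unique residue mod 21.
    Write x = 0 + 3·t and substitute into x ≡ 1 (mod 7): 3·t ≡ 1 − 0 = 1 (mod 7).
    The inverse of 3 mod 7 is 5 (since 3·5 = 15 = 2·7 + 1), so t ≡ 5·1 = 5 ≡ 5 (mod 7).
    Then x = 0 + 3·5 = 15, valid modulo lcm(3, 7) = 21: x ≡ 15 (mod 21).
  Combine with x ≡ 0 (mod 4): since gcd(21, 4) = 1, we get a unique residue mod 84.
    Write x = 15 + 21·t and substitute into x ≡ 0 (mod 4): 21·t ≡ 0 − 15 = -15 (mod 4).
    Reduce coefficients mod 4: 1·t ≡ 1 (mod 4).
    So t ≡ 1 (mod 4).
    Then x = 15 + 21·1 = 36, valid modulo lcm(21, 4) = 84: x ≡ 36 (mod 84).
Verify: 36 mod 3 = 0 ✓, 36 mod 7 = 1 ✓, 36 mod 4 = 0 ✓.

x ≡ 36 (mod 84).


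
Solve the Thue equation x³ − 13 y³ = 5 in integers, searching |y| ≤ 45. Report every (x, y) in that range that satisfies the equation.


The equation is x³ - 13y³ = 5. For fixed y, x³ = 13·y³ + 5, so a solution requires the RHS to be a perfect cube.
Strategy: iterate y from -45 to 45, compute RHS = 13·y³ + 5, and check whether it is a (positive or negative) perfect cube.
Check small values of y:
  y = 0: RHS = 5 is not a perfect cube.
  y = 1: RHS = 18 is not a perfect cube.
  y = -1: RHS = -8 = (-2)³ ⇒ x = -2 works.
  y = 2: RHS = 109 is not a perfect cube.
  y = -2: RHS = -99 is not a perfect cube.
  y = 3: RHS = 356 is not a perfect cube.
  y = -3: RHS = -346 is not a perfect cube.
Continuing the search up to |y| = 45 finds no further solutions beyond those listed.
Collected solutions: (-2, -1).

Solutions (with |y| ≤ 45): (-2, -1).


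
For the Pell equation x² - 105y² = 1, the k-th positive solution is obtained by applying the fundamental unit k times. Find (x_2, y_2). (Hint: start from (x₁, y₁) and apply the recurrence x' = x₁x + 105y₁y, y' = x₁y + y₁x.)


Step 1: Find the fundamental solution (x₁, y₁) of x² - 105y² = 1.
  Expand √105 as a continued fraction. a₀ = ⌊√105⌋ = 10; iterate m_{k+1} = d_k·a_k − m_k, d_{k+1} = (105 − m_{k+1}²)/d_k, a_{k+1} = ⌊(a₀ + m_{k+1})/d_{k+1}⌋ (starting m₀ = 0, d₀ = 1), with convergents p_k = a_k·p_{k-1} + p_{k-2}, q_k = a_k·q_{k-1} + q_{k-2} (p₋₁ = 1, q₋₁ = 0):
  k = 0: a₀ = 10; p₀/q₀ = 10/1; p₀² − 105·q₀² = 100 − 105 = -5.
  k = 1: m = 10, d = 5, a = ⌊(10 + 10)/5⌋ = 4; p/q = (4·10 + 1)/(4·1 + 0) = 41/4; p² − 105·q² = 1681 − 1680 = 1.
  The first convergent with p² − 105·q² = 1 gives the fundamental solution (x₁, y₁) = (41, 4).
Step 2: Apply the recurrence (x_{n+1}, y_{n+1}) = (x₁x_n + 105y₁y_n, x₁y_n + y₁x_n) repeatedly.
  From (x_1, y_1) = (41, 4): x_2 = 41·41 + 105·4·4 = 3361; y_2 = 41·4 + 4·41 = 328.
Step 3: Verify x_2² - 105·y_2² = 11296321 - 11296320 = 1 (should be 1). ✓

(x_1, y_1) = (41, 4); (x_2, y_2) = (3361, 328).


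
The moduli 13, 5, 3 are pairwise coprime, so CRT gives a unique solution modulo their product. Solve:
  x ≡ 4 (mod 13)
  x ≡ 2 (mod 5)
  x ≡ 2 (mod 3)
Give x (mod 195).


Moduli 13, 5, 3 are pairwise coprime; by CRT there is a unique solution modulo M = 13 · 5 · 3 = 195.
Solve pairwise, accumulating the modulus:
  Start with x ≡ 4 (mod 13).
  Combine with x ≡ 2 (mod 5): since gcd(13, 5) = 1, we get a unique residue mod 65.
    Write x = 4 + 13·t and substitute into x ≡ 2 (mod 5): 13·t ≡ 2 − 4 = -2 (mod 5).
    Reduce coefficients mod 5: 3·t ≡ 3 (mod 5).
    The inverse of 3 mod 5 is 2 (since 3·2 = 6 = 1·5 + 1), so t ≡ 2·3 = 6 ≡ 1 (mod 5).
    Then x = 4 + 13·1 = 17, valid modulo lcm(13, 5) = 65: x ≡ 17 (mod 65).
  Combine with x ≡ 2 (mod 3): since gcd(65, 3) = 1, we get a unique residue mod 195.
    Write x = 17 + 65·t and substitute into x ≡ 2 (mod 3): 65·t ≡ 2 − 17 = -15 (mod 3).
    Reduce coefficients mod 3: 2·t ≡ 0 (mod 3).
    The inverse of 2 mod 3 is 2 (since 2·2 = 4 = 1·3 + 1), so t ≡ 2·0 = 0 ≡ 0 (mod 3).
    Then x = 17 + 65·0 = 17, valid modulo lcm(65, 3) = 195: x ≡ 17 (mod 195).
Verify: 17 mod 13 = 4 ✓, 17 mod 5 = 2 ✓, 17 mod 3 = 2 ✓.

x ≡ 17 (mod 195).


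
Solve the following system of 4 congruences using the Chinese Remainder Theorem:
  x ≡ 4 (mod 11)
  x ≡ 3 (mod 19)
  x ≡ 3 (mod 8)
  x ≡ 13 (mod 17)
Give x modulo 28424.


Product of moduli M = 11 · 19 · 8 · 17 = 28424.
Merge one congruence at a time:
  Start: x ≡ 4 (mod 11).
  Combine with x ≡ 3 (mod 19); new modulus lcm = 209.
    Write x = 4 + 11·t and substitute into x ≡ 3 (mod 19): 11·t ≡ 3 − 4 = -1 (mod 19).
    Reduce coefficients mod 19: 11·t ≡ 18 (mod 19).
    The inverse of 11 mod 19 is 7 (since 11·7 = 77 = 4·19 + 1), so t ≡ 7·18 = 126 ≡ 12 (mod 19).
    Then x = 4 + 11·12 = 136, valid modulo lcm(11, 19) = 209: x ≡ 136 (mod 209).
  Combine with x ≡ 3 (mod 8); new modulus lcm = 1672.
    Write x = 136 + 209·t and substitute into x ≡ 3 (mod 8): 209·t ≡ 3 − 136 = -133 (mod 8).
    Reduce coefficients mod 8: 1·t ≡ 3 (mod 8).
    So t ≡ 3 (mod 8).
    Then x = 136 + 209·3 = 763, valid modulo lcm(209, 8) = 1672: x ≡ 763 (mod 1672).
  Combine with x ≡ 13 (mod 17); new modulus lcm = 28424.
    Write x = 763 + 1672·t and substitute into x ≡ 13 (mod 17): 1672·t ≡ 13 − 763 = -750 (mod 17).
    Reduce coefficients mod 17: 6·t ≡ 15 (mod 17).
    The inverse of 6 mod 17 is 3 (since 6·3 = 18 = 1·17 + 1), so t ≡ 3·15 = 45 ≡ 11 (mod 17).
    Then x = 763 + 1672·11 = 19155, valid modulo lcm(1672, 17) = 28424: x ≡ 19155 (mod 28424).
Verify against each original: 19155 mod 11 = 4, 19155 mod 19 = 3, 19155 mod 8 = 3, 19155 mod 17 = 13.

x ≡ 19155 (mod 28424).


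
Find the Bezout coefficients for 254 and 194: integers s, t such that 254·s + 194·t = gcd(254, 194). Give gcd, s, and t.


Euclidean algorithm on (254, 194) — divide until remainder is 0:
  254 = 1 · 194 + 60
  194 = 3 · 60 + 14
  60 = 4 · 14 + 4
  14 = 3 · 4 + 2
  4 = 2 · 2 + 0
gcd(254, 194) = 2.
Track Bezout coefficients alongside the remainders: start with r₀ = 254 = a·1 + b·0 (s = 1, t = 0) and r₁ = 194 = a·0 + b·1 (s = 0, t = 1); each new remainder r_{k+1} = r_{k-1} − q_k·r_k inherits s_{k+1} = s_{k-1} − q_k·s_k, t_{k+1} = t_{k-1} − q_k·t_k, so r_k = a·s_k + b·t_k at every step:
  q = 1: r = 60, s = 1 − 1·0 = 1, t = 0 − 1·1 = -1  (check: 254·1 + 194·(-1) = 60)
  q = 3: r = 14, s = 0 − 3·1 = -3, t = 1 − 3·(-1) = 4  (check: 254·(-3) + 194·4 = 14)
  q = 4: r = 4, s = 1 − 4·(-3) = 13, t = -1 − 4·4 = -17  (check: 254·13 + 194·(-17) = 4)
  q = 3: r = 2, s = -3 − 3·13 = -42, t = 4 − 3·(-17) = 55  (check: 254·(-42) + 194·55 = 2)
The row with r = 2 (the gcd) gives the Bezout coefficients s = -42, t = 55.
Result: 254 · (-42) + 194 · (55) = 2.

gcd(254, 194) = 2; s = -42, t = 55 (check: 254·(-42) + 194·55 = 2).


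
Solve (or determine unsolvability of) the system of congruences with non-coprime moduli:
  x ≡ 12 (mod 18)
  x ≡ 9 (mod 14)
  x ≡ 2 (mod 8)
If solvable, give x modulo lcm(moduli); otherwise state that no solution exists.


Moduli 18, 14, 8 are not pairwise coprime, so CRT works modulo lcm(m_i) when all pairwise compatibility conditions hold.
Pairwise compatibility: gcd(m_i, m_j) must divide a_i - a_j for every pair.
Merge one congruence at a time:
  Start: x ≡ 12 (mod 18).
  Combine with x ≡ 9 (mod 14): gcd(18, 14) = 2, and 9 - 12 = -3 is NOT divisible by 2.
    ⇒ system is inconsistent (no integer solution).

No solution (the system is inconsistent).


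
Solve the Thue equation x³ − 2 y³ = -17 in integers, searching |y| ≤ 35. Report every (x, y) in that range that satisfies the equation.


The equation is x³ - 2y³ = -17. For fixed y, x³ = 2·y³ − 17, so a solution requires the RHS to be a perfect cube.
Strategy: iterate y from -35 to 35, compute RHS = 2·y³ − 17, and check whether it is a (positive or negative) perfect cube.
Check small values of y:
  y = 0: RHS = -17 is not a perfect cube.
  y = 1: RHS = -15 is not a perfect cube.
  y = -1: RHS = -19 is not a perfect cube.
  y = 2: RHS = -1 = (-1)³ ⇒ x = -1 works.
  y = -2: RHS = -33 is not a perfect cube.
  y = 3: RHS = 37 is not a perfect cube.
  y = -3: RHS = -71 is not a perfect cube.
Continuing the search up to |y| = 35 finds no further solutions beyond those listed.
Collected solutions: (-1, 2).

Solutions (with |y| ≤ 35): (-1, 2).


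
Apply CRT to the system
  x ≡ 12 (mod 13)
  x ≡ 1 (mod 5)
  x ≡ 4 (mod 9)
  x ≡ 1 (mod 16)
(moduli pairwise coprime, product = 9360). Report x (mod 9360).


Product of moduli M = 13 · 5 · 9 · 16 = 9360.
Merge one congruence at a time:
  Start: x ≡ 12 (mod 13).
  Combine with x ≡ 1 (mod 5); new modulus lcm = 65.
    Write x = 12 + 13·t and substitute into x ≡ 1 (mod 5): 13·t ≡ 1 − 12 = -11 (mod 5).
    Reduce coefficients mod 5: 3·t ≡ 4 (mod 5).
    The inverse of 3 mod 5 is 2 (since 3·2 = 6 = 1·5 + 1), so t ≡ 2·4 = 8 ≡ 3 (mod 5).
    Then x = 12 + 13·3 = 51, valid modulo lcm(13, 5) = 65: x ≡ 51 (mod 65).
  Combine with x ≡ 4 (mod 9); new modulus lcm = 585.
    Write x = 51 + 65·t and substitute into x ≡ 4 (mod 9): 65·t ≡ 4 − 51 = -47 (mod 9).
    Reduce coefficients mod 9: 2·t ≡ 7 (mod 9).
    The inverse of 2 mod 9 is 5 (since 2·5 = 10 = 1·9 + 1), so t ≡ 5·7 = 35 ≡ 8 (mod 9).
    Then x = 51 + 65·8 = 571, valid modulo lcm(65, 9) = 585: x ≡ 571 (mod 585).
  Combine with x ≡ 1 (mod 16); new modulus lcm = 9360.
    Write x = 571 + 585·t and substitute into x ≡ 1 (mod 16): 585·t ≡ 1 − 571 = -570 (mod 16).
    Reduce coefficients mod 16: 9·t ≡ 6 (mod 16).
    The inverse of 9 mod 16 is 9 (since 9·9 = 81 = 5·16 + 1), so t ≡ 9·6 = 54 ≡ 6 (mod 16).
    Then x = 571 + 585·6 = 4081, valid modulo lcm(585, 16) = 9360: x ≡ 4081 (mod 9360).
Verify against each original: 4081 mod 13 = 12, 4081 mod 5 = 1, 4081 mod 9 = 4, 4081 mod 16 = 1.

x ≡ 4081 (mod 9360).


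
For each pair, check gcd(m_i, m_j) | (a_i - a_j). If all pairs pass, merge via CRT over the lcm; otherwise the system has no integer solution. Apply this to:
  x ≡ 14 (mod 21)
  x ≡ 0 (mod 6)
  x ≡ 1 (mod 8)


Moduli 21, 6, 8 are not pairwise coprime, so CRT works modulo lcm(m_i) when all pairwise compatibility conditions hold.
Pairwise compatibility: gcd(m_i, m_j) must divide a_i - a_j for every pair.
Merge one congruence at a time:
  Start: x ≡ 14 (mod 21).
  Combine with x ≡ 0 (mod 6): gcd(21, 6) = 3, and 0 - 14 = -14 is NOT divisible by 3.
    ⇒ system is inconsistent (no integer solution).

No solution (the system is inconsistent).


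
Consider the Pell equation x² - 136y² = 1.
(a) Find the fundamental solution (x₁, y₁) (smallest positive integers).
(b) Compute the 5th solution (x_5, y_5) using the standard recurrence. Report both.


Step 1: Find the fundamental solution (x₁, y₁) of x² - 136y² = 1.
  Expand √136 as a continued fraction. a₀ = ⌊√136⌋ = 11; iterate m_{k+1} = d_k·a_k − m_k, d_{k+1} = (136 − m_{k+1}²)/d_k, a_{k+1} = ⌊(a₀ + m_{k+1})/d_{k+1}⌋ (starting m₀ = 0, d₀ = 1), with convergents p_k = a_k·p_{k-1} + p_{k-2}, q_k = a_k·q_{k-1} + q_{k-2} (p₋₁ = 1, q₋₁ = 0):
  k = 0: a₀ = 11; p₀/q₀ = 11/1; p₀² − 136·q₀² = 121 − 136 = -15.
  k = 1: m = 11, d = 15, a = ⌊(11 + 11)/15⌋ = 1; p/q = (1·11 + 1)/(1·1 + 0) = 12/1; p² − 136·q² = 144 − 136 = 8.
  k = 2: m = 4, d = 8, a = ⌊(11 + 4)/8⌋ = 1; p/q = (1·12 + 11)/(1·1 + 1) = 23/2; p² − 136·q² = 529 − 544 = -15.
  k = 3: m = 4, d = 15, a = ⌊(11 + 4)/15⌋ = 1; p/q = (1·23 + 12)/(1·2 + 1) = 35/3; p² − 136·q² = 1225 − 1224 = 1.
  The first convergent with p² − 136·q² = 1 gives the fundamental solution (x₁, y₁) = (35, 3).
Step 2: Apply the recurrence (x_{n+1}, y_{n+1}) = (x₁x_n + 136y₁y_n, x₁y_n + y₁x_n) repeatedly.
  From (x_1, y_1) = (35, 3): x_2 = 35·35 + 136·3·3 = 2449; y_2 = 35·3 + 3·35 = 210.
  From (x_2, y_2) = (2449, 210): x_3 = 35·2449 + 136·3·210 = 171395; y_3 = 35·210 + 3·2449 = 14697.
  From (x_3, y_3) = (171395, 14697): x_4 = 35·171395 + 136·3·14697 = 11995201; y_4 = 35·14697 + 3·171395 = 1028580.
  From (x_4, y_4) = (11995201, 1028580): x_5 = 35·11995201 + 136·3·1028580 = 839492675; y_5 = 35·1028580 + 3·11995201 = 71985903.
Step 3: Verify x_5² - 136·y_5² = 704747951378655625 - 704747951378655624 = 1 (should be 1). ✓

(x_1, y_1) = (35, 3); (x_5, y_5) = (839492675, 71985903).


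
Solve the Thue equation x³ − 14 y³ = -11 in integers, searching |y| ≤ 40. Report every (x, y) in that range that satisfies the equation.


The equation is x³ - 14y³ = -11. For fixed y, x³ = 14·y³ − 11, so a solution requires the RHS to be a perfect cube.
Strategy: iterate y from -40 to 40, compute RHS = 14·y³ − 11, and check whether it is a (positive or negative) perfect cube.
Check small values of y:
  y = 0: RHS = -11 is not a perfect cube.
  y = 1: RHS = 3 is not a perfect cube.
  y = -1: RHS = -25 is not a perfect cube.
  y = 2: RHS = 101 is not a perfect cube.
  y = -2: RHS = -123 is not a perfect cube.
  y = 3: RHS = 367 is not a perfect cube.
  y = -3: RHS = -389 is not a perfect cube.
Continuing the search up to |y| = 40 finds no solutions either.
No (x, y) in the scanned range satisfies the equation.

No integer solutions with |y| ≤ 40.


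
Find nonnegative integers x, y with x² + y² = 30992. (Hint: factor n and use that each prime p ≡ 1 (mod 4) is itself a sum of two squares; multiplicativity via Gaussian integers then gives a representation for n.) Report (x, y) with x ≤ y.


Step 1: Factor n = 30992 = 2^4 · 13 · 149.
Step 2: Check the mod-4 condition on each prime factor: 2 = 2 (special); 13 ≡ 1 (mod 4), exponent 1; 149 ≡ 1 (mod 4), exponent 1.
All primes ≡ 3 (mod 4) appear to even exponent (or don't appear), so by the two-squares theorem n IS expressible as a sum of two squares.
Step 3: Build a representation. Group n = k² · m with k = 4 and m = 13 · 149 = 1937 (a product of primes ≡ 1 (mod 4)); a representation of m scales to one of n via (k·x)² + (k·y)² = k²(x² + y²). Each prime p ≡ 1 (mod 4) is itself a sum of two squares; find a² by testing p − a² for a perfect square:
  13: 13 − 1² = 12, 13 − 2² = 9 = 3² ⇒ 13 = 2² + 3².
  149: 149 − 1² = 148, 149 − 2² = 145, 149 − 3² = 140, 149 − 4² = 133, 149 − 5² = 124, 149 − 6² = 113, 149 − 7² = 100 = 10² ⇒ 149 = 7² + 10².
  Combine using the Brahmagupta–Fibonacci identity (a² + b²)(c² + d²) = (ac − bd)² + (ad + bc)² = (ac + bd)² + (ad − bc)²:
  13 · 149 = 1937: from (2² + 3²)(7² + 10²), take (2·7 − 3·10, 2·10 + 3·7) = (14 − 30, 20 + 21) = (-16, 41); dropping signs (only squares matter) gives (16, 41); check 16² + 41² = 256 + 1681 = 1937 ✓.
  Scale by k = 4: (4·16, 4·41) = (64, 164).
Step 4: Order so x ≤ y and verify: 64² + 164² = 4096 + 26896 = 30992 = n. ✓

n = 30992 = 64² + 164² (one valid representation with x ≤ y).


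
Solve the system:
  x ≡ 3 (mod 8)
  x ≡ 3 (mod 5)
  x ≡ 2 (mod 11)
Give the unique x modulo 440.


Moduli 8, 5, 11 are pairwise coprime; by CRT there is a unique solution modulo M = 8 · 5 · 11 = 440.
Solve pairwise, accumulating the modulus:
  Start with x ≡ 3 (mod 8).
  Combine with x ≡ 3 (mod 5): since gcd(8, 5) = 1, we get a unique residue mod 40.
    Write x = 3 + 8·t and substitute into x ≡ 3 (mod 5): 8·t ≡ 3 − 3 = 0 (mod 5).
    Reduce coefficients mod 5: 3·t ≡ 0 (mod 5).
    The inverse of 3 mod 5 is 2 (since 3·2 = 6 = 1·5 + 1), so t ≡ 2·0 = 0 ≡ 0 (mod 5).
    Then x = 3 + 8·0 = 3, valid modulo lcm(8, 5) = 40: x ≡ 3 (mod 40).
  Combine with x ≡ 2 (mod 11): since gcd(40, 11) = 1, we get a unique residue mod 440.
    Write x = 3 + 40·t and substitute into x ≡ 2 (mod 11): 40·t ≡ 2 − 3 = -1 (mod 11).
    Reduce coefficients mod 11: 7·t ≡ 10 (mod 11).
    The inverse of 7 mod 11 is 8 (since 7·8 = 56 = 5·11 + 1), so t ≡ 8·10 = 80 ≡ 3 (mod 11).
    Then x = 3 + 40·3 = 123, valid modulo lcm(40, 11) = 440: x ≡ 123 (mod 440).
Verify: 123 mod 8 = 3 ✓, 123 mod 5 = 3 ✓, 123 mod 11 = 2 ✓.

x ≡ 123 (mod 440).


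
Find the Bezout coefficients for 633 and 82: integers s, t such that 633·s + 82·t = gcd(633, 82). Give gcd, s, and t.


Euclidean algorithm on (633, 82) — divide until remainder is 0:
  633 = 7 · 82 + 59
  82 = 1 · 59 + 23
  59 = 2 · 23 + 13
  23 = 1 · 13 + 10
  13 = 1 · 10 + 3
  10 = 3 · 3 + 1
  3 = 3 · 1 + 0
gcd(633, 82) = 1.
Track Bezout coefficients alongside the remainders: start with r₀ = 633 = a·1 + b·0 (s = 1, t = 0) and r₁ = 82 = a·0 + b·1 (s = 0, t = 1); each new remainder r_{k+1} = r_{k-1} − q_k·r_k inherits s_{k+1} = s_{k-1} − q_k·s_k, t_{k+1} = t_{k-1} − q_k·t_k, so r_k = a·s_k + b·t_k at every step:
  q = 7: r = 59, s = 1 − 7·0 = 1, t = 0 − 7·1 = -7  (check: 633·1 + 82·(-7) = 59)
  q = 1: r = 23, s = 0 − 1·1 = -1, t = 1 − 1·(-7) = 8  (check: 633·(-1) + 82·8 = 23)
  q = 2: r = 13, s = 1 − 2·(-1) = 3, t = -7 − 2·8 = -23  (check: 633·3 + 82·(-23) = 13)
  q = 1: r = 10, s = -1 − 1·3 = -4, t = 8 − 1·(-23) = 31  (check: 633·(-4) + 82·31 = 10)
  q = 1: r = 3, s = 3 − 1·(-4) = 7, t = -23 − 1·31 = -54  (check: 633·7 + 82·(-54) = 3)
  q = 3: r = 1, s = -4 − 3·7 = -25, t = 31 − 3·(-54) = 193  (check: 633·(-25) + 82·193 = 1)
The row with r = 1 (the gcd) gives the Bezout coefficients s = -25, t = 193.
Result: 633 · (-25) + 82 · (193) = 1.

gcd(633, 82) = 1; s = -25, t = 193 (check: 633·(-25) + 82·193 = 1).


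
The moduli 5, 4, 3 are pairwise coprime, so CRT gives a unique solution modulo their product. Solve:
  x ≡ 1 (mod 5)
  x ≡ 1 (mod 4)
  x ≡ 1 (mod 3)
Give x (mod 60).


Moduli 5, 4, 3 are pairwise coprime; by CRT there is a unique solution modulo M = 5 · 4 · 3 = 60.
Solve pairwise, accumulating the modulus:
  Start with x ≡ 1 (mod 5).
  Combine with x ≡ 1 (mod 4): since gcd(5, 4) = 1, we get a unique residue mod 20.
    Write x = 1 + 5·t and substitute into x ≡ 1 (mod 4): 5·t ≡ 1 − 1 = 0 (mod 4).
    Reduce coefficients mod 4: 1·t ≡ 0 (mod 4).
    So t ≡ 0 (mod 4).
    Then x = 1 + 5·0 = 1, valid modulo lcm(5, 4) = 20: x ≡ 1 (mod 20).
  Combine with x ≡ 1 (mod 3): since gcd(20, 3) = 1, we get a unique residue mod 60.
    Write x = 1 + 20·t and substitute into x ≡ 1 (mod 3): 20·t ≡ 1 − 1 = 0 (mod 3).
    Reduce coefficients mod 3: 2·t ≡ 0 (mod 3).
    The inverse of 2 mod 3 is 2 (since 2·2 = 4 = 1·3 + 1), so t ≡ 2·0 = 0 ≡ 0 (mod 3).
    Then x = 1 + 20·0 = 1, valid modulo lcm(20, 3) = 60: x ≡ 1 (mod 60).
Verify: 1 mod 5 = 1 ✓, 1 mod 4 = 1 ✓, 1 mod 3 = 1 ✓.

x ≡ 1 (mod 60).


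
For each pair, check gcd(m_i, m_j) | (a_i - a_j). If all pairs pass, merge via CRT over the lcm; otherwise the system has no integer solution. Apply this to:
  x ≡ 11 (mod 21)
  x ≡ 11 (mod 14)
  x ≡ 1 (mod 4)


Moduli 21, 14, 4 are not pairwise coprime, so CRT works modulo lcm(m_i) when all pairwise compatibility conditions hold.
Pairwise compatibility: gcd(m_i, m_j) must divide a_i - a_j for every pair.
Merge one congruence at a time:
  Start: x ≡ 11 (mod 21).
  Combine with x ≡ 11 (mod 14): gcd(21, 14) = 7; 11 - 11 = 0, which IS divisible by 7, so compatible.
    Write x = 11 + 21·t and substitute into x ≡ 11 (mod 14): 21·t ≡ 11 − 11 = 0 (mod 14).
    Divide the congruence (and modulus) by g = 7: 3·t ≡ 0 (mod 2).
    Reduce coefficients mod 2: 1·t ≡ 0 (mod 2).
    So t ≡ 0 (mod 2).
    Then x = 11 + 21·0 = 11, valid modulo lcm(21, 14) = 42: x ≡ 11 (mod 42).
  Combine with x ≡ 1 (mod 4): gcd(42, 4) = 2; 1 - 11 = -10, which IS divisible by 2, so compatible.
    Write x = 11 + 42·t and substitute into x ≡ 1 (mod 4): 42·t ≡ 1 − 11 = -10 (mod 4).
    Divide the congruence (and modulus) by g = 2: 21·t ≡ -5 (mod 2).
    Reduce coefficients mod 2: 1·t ≡ 1 (mod 2).
    So t ≡ 1 (mod 2).
    Then x = 11 + 42·1 = 53, valid modulo lcm(42, 4) = 84: x ≡ 53 (mod 84).
Verify: 53 mod 21 = 11, 53 mod 14 = 11, 53 mod 4 = 1.

x ≡ 53 (mod 84).


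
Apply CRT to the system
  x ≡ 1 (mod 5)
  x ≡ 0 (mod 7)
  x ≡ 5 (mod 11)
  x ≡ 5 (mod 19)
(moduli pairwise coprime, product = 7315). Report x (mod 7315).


Product of moduli M = 5 · 7 · 11 · 19 = 7315.
Merge one congruence at a time:
  Start: x ≡ 1 (mod 5).
  Combine with x ≡ 0 (mod 7); new modulus lcm = 35.
    Write x = 1 + 5·t and substitute into x ≡ 0 (mod 7): 5·t ≡ 0 − 1 = -1 (mod 7).
    Reduce coefficients mod 7: 5·t ≡ 6 (mod 7).
    The inverse of 5 mod 7 is 3 (since 5·3 = 15 = 2·7 + 1), so t ≡ 3·6 = 18 ≡ 4 (mod 7).
    Then x = 1 + 5·4 = 21, valid modulo lcm(5, 7) = 35: x ≡ 21 (mod 35).
  Combine with x ≡ 5 (mod 11); new modulus lcm = 385.
    Write x = 21 + 35·t and substitute into x ≡ 5 (mod 11): 35·t ≡ 5 − 21 = -16 (mod 11).
    Reduce coefficients mod 11: 2·t ≡ 6 (mod 11).
    The inverse of 2 mod 11 is 6 (since 2·6 = 12 = 1·11 + 1), so t ≡ 6·6 = 36 ≡ 3 (mod 11).
    Then x = 21 + 35·3 = 126, valid modulo lcm(35, 11) = 385: x ≡ 126 (mod 385).
  Combine with x ≡ 5 (mod 19); new modulus lcm = 7315.
    Write x = 126 + 385·t and substitute into x ≡ 5 (mod 19): 385·t ≡ 5 − 126 = -121 (mod 19).
    Reduce coefficients mod 19: 5·t ≡ 12 (mod 19).
    The inverse of 5 mod 19 is 4 (since 5·4 = 20 = 1·19 + 1), so t ≡ 4·12 = 48 ≡ 10 (mod 19).
    Then x = 126 + 385·10 = 3976, valid modulo lcm(385, 19) = 7315: x ≡ 3976 (mod 7315).
Verify against each original: 3976 mod 5 = 1, 3976 mod 7 = 0, 3976 mod 11 = 5, 3976 mod 19 = 5.

x ≡ 3976 (mod 7315).
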